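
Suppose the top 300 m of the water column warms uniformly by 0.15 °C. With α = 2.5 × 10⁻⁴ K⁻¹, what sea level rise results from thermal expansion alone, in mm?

11.3 mm

Δh = αΔT·H = 2.5×10⁻⁴ × 0.15 × 300 = 0.01125 m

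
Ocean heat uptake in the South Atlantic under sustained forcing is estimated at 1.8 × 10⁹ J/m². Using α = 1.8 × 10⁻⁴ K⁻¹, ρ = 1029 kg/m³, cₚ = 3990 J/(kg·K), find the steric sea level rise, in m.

Δh ≈ 0.0789 m

Δh = αQ/(ρcₚ) = 1.8×10⁻⁴ × 1.8×10⁹ / (1029 × 3990) ≈ 0.078914 m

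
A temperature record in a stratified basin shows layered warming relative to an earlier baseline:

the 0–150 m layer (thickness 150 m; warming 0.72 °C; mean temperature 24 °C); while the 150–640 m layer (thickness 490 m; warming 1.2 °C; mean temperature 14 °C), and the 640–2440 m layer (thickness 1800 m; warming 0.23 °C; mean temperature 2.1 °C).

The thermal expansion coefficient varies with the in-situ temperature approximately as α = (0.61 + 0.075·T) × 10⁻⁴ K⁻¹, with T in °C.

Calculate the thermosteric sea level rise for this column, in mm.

Δh ≈ 155 mm

Layer 1: α = (0.61 + 0.075×24)×10⁻⁴ = 2.41×10⁻⁴ K⁻¹
Layer 2: α = (0.61 + 0.075×14)×10⁻⁴ = 1.66×10⁻⁴ K⁻¹
Layer 3: α = (0.61 + 0.075×2.1)×10⁻⁴ = 0.7675×10⁻⁴ K⁻¹
0–150 m: 2.41×10⁻⁴ × 0.72 × 150 = 0.026028 m
490 × 1.66×10⁻⁴ × 1.2 = 0.097608 m
Layer 3: 0.7675×10⁻⁴ × 1800 × 0.23 = 0.0317745 m
Δh = 0.026028 + 0.097608 + 0.0317745 = 0.1554105 m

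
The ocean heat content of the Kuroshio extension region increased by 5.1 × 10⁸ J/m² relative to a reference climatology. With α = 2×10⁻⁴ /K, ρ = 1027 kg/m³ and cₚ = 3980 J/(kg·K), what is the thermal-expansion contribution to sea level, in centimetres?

Δh = αQ/(ρcₚ) = 2×10⁻⁴ × 5.1×10⁸ / (1027 × 3980) ≈ 0.024954 m

Δh = 2.50 cm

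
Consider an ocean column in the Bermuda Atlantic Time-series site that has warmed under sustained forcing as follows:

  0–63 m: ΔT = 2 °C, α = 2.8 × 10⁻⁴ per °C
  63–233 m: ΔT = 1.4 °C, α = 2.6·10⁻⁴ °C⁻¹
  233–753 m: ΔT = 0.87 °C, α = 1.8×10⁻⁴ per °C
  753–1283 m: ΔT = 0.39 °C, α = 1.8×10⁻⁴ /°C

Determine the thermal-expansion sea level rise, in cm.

about 21.6 cm

63 × 2 × 2.8×10⁻⁴ = 0.03528 m
63–233 m: 2.6×10⁻⁴ × 170 × 1.4 = 0.06188 m
Layer 3: 0.87 × 1.8×10⁻⁴ × 520 = 0.081432 m
0.39 × 1.8×10⁻⁴ × 530 = 0.037206 m
Δh = 0.03528 + 0.06188 + 0.081432 + 0.037206 = 0.215798 m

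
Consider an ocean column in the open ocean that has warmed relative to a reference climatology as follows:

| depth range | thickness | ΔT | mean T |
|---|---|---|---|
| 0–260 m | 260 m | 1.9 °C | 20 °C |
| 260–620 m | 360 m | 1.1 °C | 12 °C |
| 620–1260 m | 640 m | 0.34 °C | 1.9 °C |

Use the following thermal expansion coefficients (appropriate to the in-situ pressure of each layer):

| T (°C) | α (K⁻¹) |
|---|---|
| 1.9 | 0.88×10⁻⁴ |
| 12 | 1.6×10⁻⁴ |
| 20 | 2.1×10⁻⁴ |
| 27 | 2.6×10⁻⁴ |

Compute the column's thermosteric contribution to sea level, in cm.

18.6 cm of thermosteric rise

Layer 1 at 20 °C → α = 2.1×10⁻⁴ K⁻¹
Layer 2 at 12 °C → α = 1.6×10⁻⁴ K⁻¹
Layer 3 at 1.9 °C → α = 0.88×10⁻⁴ K⁻¹
Layer 1: 260 × 1.9 × 2.1×10⁻⁴ = 0.10374 m
260–620 m: 360 × 1.1 × 1.6×10⁻⁴ = 0.06336 m
0.34 × 0.88×10⁻⁴ × 640 = 0.0191488 m
Δh = 0.10374 + 0.06336 + 0.0191488 = 0.1862488 m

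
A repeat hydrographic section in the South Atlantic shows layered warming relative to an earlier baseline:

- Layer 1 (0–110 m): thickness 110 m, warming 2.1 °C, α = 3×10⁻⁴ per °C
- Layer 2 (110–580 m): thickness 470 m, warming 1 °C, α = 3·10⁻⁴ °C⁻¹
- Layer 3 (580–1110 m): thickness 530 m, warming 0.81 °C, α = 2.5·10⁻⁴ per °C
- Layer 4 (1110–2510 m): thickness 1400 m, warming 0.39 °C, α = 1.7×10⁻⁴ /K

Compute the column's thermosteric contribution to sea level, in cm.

about 41.0 cm

110 × 3×10⁻⁴ × 2.1 = 0.06930 m
470 × 3×10⁻⁴ × 1 = 0.14100 m
Layer 3: 2.5×10⁻⁴ × 530 × 0.81 = 0.107325 m
Layer 4: 0.39 × 1400 × 1.7×10⁻⁴ = 0.09282 m
Δh = 0.06930 + 0.14100 + 0.107325 + 0.09282 = 0.410445 m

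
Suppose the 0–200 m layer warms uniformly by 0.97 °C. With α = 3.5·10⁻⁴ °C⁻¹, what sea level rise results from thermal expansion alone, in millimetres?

Δh = αΔT·H = 3.5×10⁻⁴ × 0.97 × 200 = 0.06790 m

Δh ≈ 68 mm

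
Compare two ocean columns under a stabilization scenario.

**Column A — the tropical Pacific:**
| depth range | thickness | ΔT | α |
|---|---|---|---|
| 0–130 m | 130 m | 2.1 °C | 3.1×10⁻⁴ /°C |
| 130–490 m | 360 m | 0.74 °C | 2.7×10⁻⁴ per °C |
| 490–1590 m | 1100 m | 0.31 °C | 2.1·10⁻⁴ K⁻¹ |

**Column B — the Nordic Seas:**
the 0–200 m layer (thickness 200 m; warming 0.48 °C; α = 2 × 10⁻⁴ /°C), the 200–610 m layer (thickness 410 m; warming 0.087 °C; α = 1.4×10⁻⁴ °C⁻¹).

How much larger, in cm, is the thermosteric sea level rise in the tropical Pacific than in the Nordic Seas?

A 3.1×10⁻⁴ × 130 × 2.1 = 0.08463 m
A Layer 2: 2.7×10⁻⁴ × 0.74 × 360 = 0.071928 m
A Layer 3: 0.31 × 2.1×10⁻⁴ × 1100 = 0.07161 m
A total: 0.228168 m
B 0–200 m: 0.48 × 2×10⁻⁴ × 200 = 0.01920 m
B 0.087 × 410 × 1.4×10⁻⁴ = 0.0049938 m
B total: 0.0241938 m
Difference: 0.228168 − 0.0241938 = 0.2039742 m

20.4 cm larger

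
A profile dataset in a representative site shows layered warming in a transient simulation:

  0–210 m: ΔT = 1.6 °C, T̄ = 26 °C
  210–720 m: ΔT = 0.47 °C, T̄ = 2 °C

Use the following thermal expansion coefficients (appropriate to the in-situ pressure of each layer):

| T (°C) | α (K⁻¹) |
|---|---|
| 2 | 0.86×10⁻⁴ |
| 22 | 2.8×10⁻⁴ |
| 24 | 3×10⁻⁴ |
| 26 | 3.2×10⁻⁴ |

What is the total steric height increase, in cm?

Layer 1 at 26 °C → α = 3.2×10⁻⁴ K⁻¹
Layer 2 at 2 °C → α = 0.86×10⁻⁴ K⁻¹
0–210 m: 3.2×10⁻⁴ × 210 × 1.6 = 0.10752 m
0.47 × 0.86×10⁻⁴ × 510 = 0.0206142 m
Δh = 0.10752 + 0.0206142 = 0.1281342 m

13 cm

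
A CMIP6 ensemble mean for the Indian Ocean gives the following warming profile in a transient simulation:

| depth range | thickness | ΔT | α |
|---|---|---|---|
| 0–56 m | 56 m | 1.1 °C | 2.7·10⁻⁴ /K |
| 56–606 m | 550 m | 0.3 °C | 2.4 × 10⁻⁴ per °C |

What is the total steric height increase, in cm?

Layer 1: 1.1 × 56 × 2.7×10⁻⁴ = 0.016632 m
0.3 × 550 × 2.4×10⁻⁴ = 0.03960 m
Δh = 0.016632 + 0.03960 = 0.056232 m ≈ 5.62 cm

5.62 cm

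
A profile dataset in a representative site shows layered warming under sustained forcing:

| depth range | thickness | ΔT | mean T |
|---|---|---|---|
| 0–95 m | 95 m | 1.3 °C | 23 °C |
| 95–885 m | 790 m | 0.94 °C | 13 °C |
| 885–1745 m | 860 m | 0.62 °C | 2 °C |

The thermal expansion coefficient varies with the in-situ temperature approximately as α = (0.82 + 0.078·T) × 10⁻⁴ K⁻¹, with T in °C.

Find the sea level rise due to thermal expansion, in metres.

Layer 1: α = (0.82 + 0.078×23)×10⁻⁴ = 2.614×10⁻⁴ K⁻¹
Layer 2: α = (0.82 + 0.078×13)×10⁻⁴ = 1.834×10⁻⁴ K⁻¹
Layer 3: α = (0.82 + 0.078×2)×10⁻⁴ = 0.976×10⁻⁴ K⁻¹
1.3 × 95 × 2.614×10⁻⁴ = 0.0322829 m
790 × 0.94 × 1.834×10⁻⁴ = 0.13619284 m
0.62 × 0.976×10⁻⁴ × 860 = 0.05204032 m
Δh = 0.0322829 + 0.13619284 + 0.05204032 = 0.22051606 m

0.221 m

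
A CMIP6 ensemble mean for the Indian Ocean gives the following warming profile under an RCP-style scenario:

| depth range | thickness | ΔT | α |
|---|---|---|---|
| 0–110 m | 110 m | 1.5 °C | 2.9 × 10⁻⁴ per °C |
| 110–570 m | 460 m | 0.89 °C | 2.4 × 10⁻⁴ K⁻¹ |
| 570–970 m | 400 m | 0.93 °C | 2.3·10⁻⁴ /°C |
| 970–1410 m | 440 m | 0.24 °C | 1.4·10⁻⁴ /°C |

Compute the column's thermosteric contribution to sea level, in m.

Δh = 0.246 m

110 × 2.9×10⁻⁴ × 1.5 = 0.04785 m
Layer 2: 0.89 × 460 × 2.4×10⁻⁴ = 0.098256 m
570–970 m: 0.93 × 400 × 2.3×10⁻⁴ = 0.08556 m
440 × 0.24 × 1.4×10⁻⁴ = 0.014784 m
Δh = 0.04785 + 0.098256 + 0.08556 + 0.014784 = 0.24645 m ≈ 0.246 m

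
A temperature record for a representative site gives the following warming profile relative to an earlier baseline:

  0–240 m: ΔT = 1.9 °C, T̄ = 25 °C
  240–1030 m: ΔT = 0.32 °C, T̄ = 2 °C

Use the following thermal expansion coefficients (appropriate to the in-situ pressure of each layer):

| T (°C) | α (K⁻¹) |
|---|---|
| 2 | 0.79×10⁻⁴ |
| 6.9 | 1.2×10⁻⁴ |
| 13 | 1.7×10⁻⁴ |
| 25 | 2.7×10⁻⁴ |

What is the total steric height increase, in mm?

Layer 1 at 25 °C → α = 2.7×10⁻⁴ K⁻¹
Layer 2 at 2 °C → α = 0.79×10⁻⁴ K⁻¹
1.9 × 240 × 2.7×10⁻⁴ = 0.12312 m
Layer 2: 0.79×10⁻⁴ × 0.32 × 790 = 0.0199712 m
Δh = 0.12312 + 0.0199712 = 0.1430912 m ≈ 143 mm

Δh ≈ 143 mm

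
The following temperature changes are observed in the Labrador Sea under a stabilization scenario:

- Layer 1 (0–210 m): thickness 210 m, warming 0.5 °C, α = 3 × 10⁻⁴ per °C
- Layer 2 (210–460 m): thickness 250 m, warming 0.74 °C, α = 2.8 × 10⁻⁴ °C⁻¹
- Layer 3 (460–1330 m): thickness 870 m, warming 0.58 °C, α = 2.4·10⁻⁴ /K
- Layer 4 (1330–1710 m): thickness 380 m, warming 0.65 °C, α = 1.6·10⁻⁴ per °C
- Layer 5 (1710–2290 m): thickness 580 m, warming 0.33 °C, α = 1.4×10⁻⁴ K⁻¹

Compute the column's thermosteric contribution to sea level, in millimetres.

271 mm

0–210 m: 3×10⁻⁴ × 210 × 0.5 = 0.03150 m
0.74 × 250 × 2.8×10⁻⁴ = 0.05180 m
Layer 3: 870 × 2.4×10⁻⁴ × 0.58 = 0.121104 m
Layer 4: 380 × 0.65 × 1.6×10⁻⁴ = 0.03952 m
1710–2290 m: 580 × 0.33 × 1.4×10⁻⁴ = 0.026796 m
Δh = 0.03150 + 0.05180 + 0.121104 + 0.03952 + 0.026796 = 0.27072 m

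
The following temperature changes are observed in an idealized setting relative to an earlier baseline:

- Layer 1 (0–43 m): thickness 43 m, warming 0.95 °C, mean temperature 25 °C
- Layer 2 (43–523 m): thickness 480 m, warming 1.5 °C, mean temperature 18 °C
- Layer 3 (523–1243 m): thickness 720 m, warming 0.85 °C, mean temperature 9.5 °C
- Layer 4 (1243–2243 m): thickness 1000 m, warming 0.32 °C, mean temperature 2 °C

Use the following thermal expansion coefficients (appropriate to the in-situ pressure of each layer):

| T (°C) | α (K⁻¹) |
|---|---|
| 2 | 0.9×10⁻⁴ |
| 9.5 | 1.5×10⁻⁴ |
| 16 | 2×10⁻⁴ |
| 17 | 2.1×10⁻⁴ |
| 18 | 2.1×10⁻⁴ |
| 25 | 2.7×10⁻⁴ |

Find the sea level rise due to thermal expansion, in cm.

Layer 1 at 25 °C → α = 2.7×10⁻⁴ K⁻¹
Layer 2 at 18 °C → α = 2.1×10⁻⁴ K⁻¹
Layer 3 at 9.5 °C → α = 1.5×10⁻⁴ K⁻¹
Layer 4 at 2 °C → α = 0.9×10⁻⁴ K⁻¹
Layer 1: 2.7×10⁻⁴ × 0.95 × 43 = 0.0110295 m
1.5 × 2.1×10⁻⁴ × 480 = 0.15120 m
Layer 3: 1.5×10⁻⁴ × 0.85 × 720 = 0.09180 m
1243–2243 m: 1000 × 0.32 × 0.9×10⁻⁴ = 0.02880 m
Δh = 0.0110295 + 0.15120 + 0.09180 + 0.02880 = 0.2828295 m ≈ 28.3 cm

Δh = 28.3 cm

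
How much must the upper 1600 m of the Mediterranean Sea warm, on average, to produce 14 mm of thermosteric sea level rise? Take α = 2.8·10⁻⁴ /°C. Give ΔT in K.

ΔT = Δh/(αH) = 0.014 / (2.8×10⁻⁴ × 1600) = 0.03125 K

0.0313 K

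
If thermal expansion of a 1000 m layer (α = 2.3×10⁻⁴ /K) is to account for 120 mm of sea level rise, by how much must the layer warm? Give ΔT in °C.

0.522 °C

ΔT = Δh/(αH) = 0.12 / (2.3×10⁻⁴ × 1000) ≈ 0.5217 °C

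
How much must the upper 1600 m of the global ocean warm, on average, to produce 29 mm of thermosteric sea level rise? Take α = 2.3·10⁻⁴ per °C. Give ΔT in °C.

ΔT ≈ 0.0788 °C

ΔT = Δh/(αH) = 0.029 / (2.3×10⁻⁴ × 1600) ≈ 0.07880 °C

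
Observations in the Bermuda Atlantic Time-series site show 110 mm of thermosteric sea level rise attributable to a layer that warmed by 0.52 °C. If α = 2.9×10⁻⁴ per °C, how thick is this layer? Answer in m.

H = Δh/(αΔT) = 0.11 / (2.9×10⁻⁴ × 0.52) ≈ 729.4 m

729 m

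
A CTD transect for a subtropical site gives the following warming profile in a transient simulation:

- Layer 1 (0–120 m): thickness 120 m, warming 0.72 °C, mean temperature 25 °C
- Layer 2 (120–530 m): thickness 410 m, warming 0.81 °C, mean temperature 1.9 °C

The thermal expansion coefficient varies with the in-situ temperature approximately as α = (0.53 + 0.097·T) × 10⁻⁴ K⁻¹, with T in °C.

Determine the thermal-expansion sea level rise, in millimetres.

Layer 1: α = (0.53 + 0.097×25)×10⁻⁴ = 2.955×10⁻⁴ K⁻¹
Layer 2: α = (0.53 + 0.097×1.9)×10⁻⁴ = 0.7143×10⁻⁴ K⁻¹
Layer 1: 120 × 2.955×10⁻⁴ × 0.72 = 0.0255312 m
Layer 2: 410 × 0.81 × 0.7143×10⁻⁴ = 0.023721903 m
Δh = 0.0255312 + 0.023721903 = 0.049253103 m ≈ 49.3 mm

Δh = 49.3 mm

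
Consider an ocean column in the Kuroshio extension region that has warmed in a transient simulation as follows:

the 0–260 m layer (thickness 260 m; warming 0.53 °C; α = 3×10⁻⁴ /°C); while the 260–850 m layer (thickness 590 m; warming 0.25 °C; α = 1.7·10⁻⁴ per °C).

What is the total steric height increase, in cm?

about 6.64 cm

0–260 m: 3×10⁻⁴ × 0.53 × 260 = 0.04134 m
260–850 m: 590 × 0.25 × 1.7×10⁻⁴ = 0.025075 m
Δh = 0.04134 + 0.025075 = 0.066415 m ≈ 6.64 cm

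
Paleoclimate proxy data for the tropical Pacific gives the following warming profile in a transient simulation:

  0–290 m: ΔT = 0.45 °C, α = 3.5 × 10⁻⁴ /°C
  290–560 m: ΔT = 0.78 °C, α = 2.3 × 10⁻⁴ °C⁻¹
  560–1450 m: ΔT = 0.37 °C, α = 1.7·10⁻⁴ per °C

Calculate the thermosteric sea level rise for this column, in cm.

Δh = 15.0 cm

0–290 m: 290 × 0.45 × 3.5×10⁻⁴ = 0.045675 m
290–560 m: 270 × 2.3×10⁻⁴ × 0.78 = 0.048438 m
Layer 3: 1.7×10⁻⁴ × 890 × 0.37 = 0.055981 m
Δh = 0.045675 + 0.048438 + 0.055981 = 0.150094 m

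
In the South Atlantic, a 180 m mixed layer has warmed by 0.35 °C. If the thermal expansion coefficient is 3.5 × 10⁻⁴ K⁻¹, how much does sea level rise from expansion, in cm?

about 2.2 cm

Δh = αΔT·H = 3.5×10⁻⁴ × 0.35 × 180 = 0.02205 m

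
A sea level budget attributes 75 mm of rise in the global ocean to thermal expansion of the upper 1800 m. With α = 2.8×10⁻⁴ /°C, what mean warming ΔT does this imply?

ΔT = Δh/(αH) = 0.075 / (2.8×10⁻⁴ × 1800) ≈ 0.1488 K

about 0.149 K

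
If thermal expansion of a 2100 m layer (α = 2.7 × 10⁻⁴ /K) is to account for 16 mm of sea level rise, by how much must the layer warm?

ΔT = Δh/(αH) = 0.016 / (2.7×10⁻⁴ × 2100) ≈ 0.02822 °C

about 0.0282 °C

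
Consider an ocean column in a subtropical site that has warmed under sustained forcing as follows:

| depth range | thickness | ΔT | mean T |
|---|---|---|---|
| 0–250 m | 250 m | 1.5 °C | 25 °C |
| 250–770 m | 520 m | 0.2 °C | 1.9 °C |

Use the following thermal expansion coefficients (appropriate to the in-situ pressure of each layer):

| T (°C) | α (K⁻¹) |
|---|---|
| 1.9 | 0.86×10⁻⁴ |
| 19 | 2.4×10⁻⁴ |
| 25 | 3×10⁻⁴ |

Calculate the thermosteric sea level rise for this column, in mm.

Layer 1 at 25 °C → α = 3×10⁻⁴ K⁻¹
Layer 2 at 1.9 °C → α = 0.86×10⁻⁴ K⁻¹
Layer 1: 1.5 × 3×10⁻⁴ × 250 = 0.11250 m
250–770 m: 0.86×10⁻⁴ × 520 × 0.2 = 0.008944 m
Δh = 0.11250 + 0.008944 = 0.121444 m

Δh ≈ 121 mm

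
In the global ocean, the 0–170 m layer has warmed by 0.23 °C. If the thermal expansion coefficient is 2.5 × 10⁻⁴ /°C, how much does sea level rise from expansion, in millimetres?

Δh = αΔT·H = 2.5×10⁻⁴ × 0.23 × 170 = 0.009775 m

9.78 mm of thermosteric rise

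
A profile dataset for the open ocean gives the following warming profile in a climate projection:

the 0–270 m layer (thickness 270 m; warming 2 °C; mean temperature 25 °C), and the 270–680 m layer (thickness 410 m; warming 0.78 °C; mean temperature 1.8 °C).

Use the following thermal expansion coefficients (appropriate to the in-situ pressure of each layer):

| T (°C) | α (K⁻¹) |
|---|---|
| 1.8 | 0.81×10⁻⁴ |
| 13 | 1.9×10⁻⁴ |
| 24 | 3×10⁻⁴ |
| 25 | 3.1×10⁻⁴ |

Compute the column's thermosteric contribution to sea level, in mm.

Δh ≈ 190 mm

Layer 1 at 25 °C → α = 3.1×10⁻⁴ K⁻¹
Layer 2 at 1.8 °C → α = 0.81×10⁻⁴ K⁻¹
2 × 3.1×10⁻⁴ × 270 = 0.16740 m
0.81×10⁻⁴ × 410 × 0.78 = 0.0259038 m
Δh = 0.16740 + 0.0259038 = 0.1933038 m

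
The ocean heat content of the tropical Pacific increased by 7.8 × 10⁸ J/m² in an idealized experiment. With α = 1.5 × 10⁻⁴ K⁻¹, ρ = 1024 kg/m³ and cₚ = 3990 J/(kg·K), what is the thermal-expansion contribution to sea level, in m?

Δh = αQ/(ρcₚ) = 1.5×10⁻⁴ × 7.8×10⁸ / (1024 × 3990) ≈ 0.028636 m

0.029 m of thermosteric rise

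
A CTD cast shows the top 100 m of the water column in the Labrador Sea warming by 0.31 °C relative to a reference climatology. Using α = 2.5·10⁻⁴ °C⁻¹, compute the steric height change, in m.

Δh = αΔT·H = 2.5×10⁻⁴ × 0.31 × 100 = 0.00775 m

0.00775 m of thermosteric rise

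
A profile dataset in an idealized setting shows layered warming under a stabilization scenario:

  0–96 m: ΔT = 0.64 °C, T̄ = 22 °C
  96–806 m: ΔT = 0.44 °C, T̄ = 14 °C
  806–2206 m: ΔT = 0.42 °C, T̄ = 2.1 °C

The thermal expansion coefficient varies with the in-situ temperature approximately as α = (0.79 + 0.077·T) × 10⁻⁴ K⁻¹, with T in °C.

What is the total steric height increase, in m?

about 0.130 m

Layer 1: α = (0.79 + 0.077×22)×10⁻⁴ = 2.484×10⁻⁴ K⁻¹
Layer 2: α = (0.79 + 0.077×14)×10⁻⁴ = 1.868×10⁻⁴ K⁻¹
Layer 3: α = (0.79 + 0.077×2.1)×10⁻⁴ = 0.9517×10⁻⁴ K⁻¹
0–96 m: 96 × 0.64 × 2.484×10⁻⁴ = 0.015261696 m
Layer 2: 0.44 × 1.868×10⁻⁴ × 710 = 0.05835632 m
0.42 × 1400 × 0.9517×10⁻⁴ = 0.05595996 m
Δh = 0.015261696 + 0.05835632 + 0.05595996 = 0.129577976 m ≈ 0.130 m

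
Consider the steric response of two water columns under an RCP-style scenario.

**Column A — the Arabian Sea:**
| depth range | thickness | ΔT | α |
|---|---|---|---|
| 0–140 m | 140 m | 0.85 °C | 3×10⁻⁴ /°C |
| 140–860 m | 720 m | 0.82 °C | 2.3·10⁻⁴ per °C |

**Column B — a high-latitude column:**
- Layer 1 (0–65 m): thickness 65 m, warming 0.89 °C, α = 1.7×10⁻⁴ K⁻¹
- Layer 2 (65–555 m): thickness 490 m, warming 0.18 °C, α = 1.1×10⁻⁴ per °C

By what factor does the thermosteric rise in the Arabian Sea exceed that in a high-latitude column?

A 0.85 × 3×10⁻⁴ × 140 = 0.03570 m
A 140–860 m: 2.3×10⁻⁴ × 0.82 × 720 = 0.135792 m
A total: 0.171492 m
B 65 × 0.89 × 1.7×10⁻⁴ = 0.0098345 m
B 490 × 1.1×10⁻⁴ × 0.18 = 0.009702 m
B total: 0.0195365 m
Ratio: 0.171492 / 0.0195365 ≈ 8.778

a factor of 8.8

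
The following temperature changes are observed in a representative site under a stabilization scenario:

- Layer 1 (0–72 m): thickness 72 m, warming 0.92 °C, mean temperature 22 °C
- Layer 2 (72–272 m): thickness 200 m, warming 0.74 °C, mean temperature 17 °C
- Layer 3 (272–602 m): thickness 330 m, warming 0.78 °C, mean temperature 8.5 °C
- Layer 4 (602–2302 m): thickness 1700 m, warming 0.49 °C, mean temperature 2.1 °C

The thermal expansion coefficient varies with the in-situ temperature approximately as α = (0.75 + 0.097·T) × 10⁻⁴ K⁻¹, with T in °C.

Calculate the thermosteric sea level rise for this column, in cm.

Layer 1: α = (0.75 + 0.097×22)×10⁻⁴ = 2.884×10⁻⁴ K⁻¹
Layer 2: α = (0.75 + 0.097×17)×10⁻⁴ = 2.399×10⁻⁴ K⁻¹
Layer 3: α = (0.75 + 0.097×8.5)×10⁻⁴ = 1.5745×10⁻⁴ K⁻¹
Layer 4: α = (0.75 + 0.097×2.1)×10⁻⁴ = 0.9537×10⁻⁴ K⁻¹
0–72 m: 72 × 0.92 × 2.884×10⁻⁴ = 0.019103616 m
2.399×10⁻⁴ × 0.74 × 200 = 0.0355052 m
272–602 m: 330 × 0.78 × 1.5745×10⁻⁴ = 0.04052763 m
0.9537×10⁻⁴ × 0.49 × 1700 = 0.07944321 m
Δh = 0.019103616 + 0.0355052 + 0.04052763 + 0.07944321 = 0.174579656 m ≈ 17 cm

about 17 cm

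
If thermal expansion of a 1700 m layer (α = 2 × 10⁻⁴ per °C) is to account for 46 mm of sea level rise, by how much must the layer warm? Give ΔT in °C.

ΔT = Δh/(αH) = 0.046 / (2×10⁻⁴ × 1700) ≈ 0.1353 °C

about 0.14 °C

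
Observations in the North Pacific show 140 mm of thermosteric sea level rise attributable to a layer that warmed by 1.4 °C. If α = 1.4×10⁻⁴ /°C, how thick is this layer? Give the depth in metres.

H = Δh/(αΔT) = 0.14 / (1.4×10⁻⁴ × 1.4) ≈ 714.3 m

710 m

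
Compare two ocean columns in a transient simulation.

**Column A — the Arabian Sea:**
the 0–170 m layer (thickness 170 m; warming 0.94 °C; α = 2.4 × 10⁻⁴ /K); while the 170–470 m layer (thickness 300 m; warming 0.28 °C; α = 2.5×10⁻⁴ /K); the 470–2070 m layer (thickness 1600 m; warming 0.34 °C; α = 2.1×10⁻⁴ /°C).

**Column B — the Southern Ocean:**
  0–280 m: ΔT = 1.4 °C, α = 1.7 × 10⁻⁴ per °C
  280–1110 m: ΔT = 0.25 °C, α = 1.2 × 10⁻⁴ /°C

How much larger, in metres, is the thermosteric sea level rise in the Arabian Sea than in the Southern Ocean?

0.0821 m larger

A Layer 1: 2.4×10⁻⁴ × 0.94 × 170 = 0.038352 m
A 2.5×10⁻⁴ × 300 × 0.28 = 0.02100 m
A 1600 × 0.34 × 2.1×10⁻⁴ = 0.11424 m
A total: 0.173592 m
B Layer 1: 1.7×10⁻⁴ × 280 × 1.4 = 0.06664 m
B 280–1110 m: 1.2×10⁻⁴ × 0.25 × 830 = 0.02490 m
B total: 0.09154 m
Difference: 0.173592 − 0.09154 = 0.082052 m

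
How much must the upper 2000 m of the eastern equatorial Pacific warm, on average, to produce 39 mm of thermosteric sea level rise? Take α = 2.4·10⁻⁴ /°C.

ΔT = Δh/(αH) = 0.039 / (2.4×10⁻⁴ × 2000) = 0.08125 K

about 0.0813 K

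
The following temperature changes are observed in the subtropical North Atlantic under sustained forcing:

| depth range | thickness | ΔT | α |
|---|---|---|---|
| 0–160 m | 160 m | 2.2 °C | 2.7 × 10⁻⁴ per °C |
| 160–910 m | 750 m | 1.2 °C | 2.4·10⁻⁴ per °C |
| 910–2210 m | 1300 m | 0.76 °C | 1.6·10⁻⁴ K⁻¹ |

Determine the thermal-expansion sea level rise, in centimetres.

2.7×10⁻⁴ × 160 × 2.2 = 0.09504 m
160–910 m: 750 × 2.4×10⁻⁴ × 1.2 = 0.21600 m
Layer 3: 1300 × 1.6×10⁻⁴ × 0.76 = 0.15808 m
Δh = 0.09504 + 0.21600 + 0.15808 = 0.46912 m

about 46.9 cm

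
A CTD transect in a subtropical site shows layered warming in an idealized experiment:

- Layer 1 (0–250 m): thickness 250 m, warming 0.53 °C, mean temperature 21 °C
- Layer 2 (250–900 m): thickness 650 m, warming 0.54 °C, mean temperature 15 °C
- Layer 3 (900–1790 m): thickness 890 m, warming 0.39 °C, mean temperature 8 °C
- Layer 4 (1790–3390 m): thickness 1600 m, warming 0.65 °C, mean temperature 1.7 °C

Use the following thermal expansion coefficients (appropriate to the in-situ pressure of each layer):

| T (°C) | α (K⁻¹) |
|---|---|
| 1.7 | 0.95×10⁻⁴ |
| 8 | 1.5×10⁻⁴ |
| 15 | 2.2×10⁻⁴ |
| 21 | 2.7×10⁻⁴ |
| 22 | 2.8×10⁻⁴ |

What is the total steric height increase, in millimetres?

Layer 1 at 21 °C → α = 2.7×10⁻⁴ K⁻¹
Layer 2 at 15 °C → α = 2.2×10⁻⁴ K⁻¹
Layer 3 at 8 °C → α = 1.5×10⁻⁴ K⁻¹
Layer 4 at 1.7 °C → α = 0.95×10⁻⁴ K⁻¹
0.53 × 2.7×10⁻⁴ × 250 = 0.035775 m
250–900 m: 2.2×10⁻⁴ × 0.54 × 650 = 0.07722 m
890 × 0.39 × 1.5×10⁻⁴ = 0.052065 m
1790–3390 m: 1600 × 0.65 × 0.95×10⁻⁴ = 0.09880 m
Δh = 0.035775 + 0.07722 + 0.052065 + 0.09880 = 0.26386 m

Δh = 264 mm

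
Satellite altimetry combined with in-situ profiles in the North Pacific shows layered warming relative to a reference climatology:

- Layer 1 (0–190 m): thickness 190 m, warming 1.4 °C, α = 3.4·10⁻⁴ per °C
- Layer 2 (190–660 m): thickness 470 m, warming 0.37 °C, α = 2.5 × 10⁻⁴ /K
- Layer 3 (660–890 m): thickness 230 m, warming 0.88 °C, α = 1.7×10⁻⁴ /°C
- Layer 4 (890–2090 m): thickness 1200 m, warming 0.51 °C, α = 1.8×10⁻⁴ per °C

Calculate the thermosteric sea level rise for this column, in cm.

28 cm

Layer 1: 3.4×10⁻⁴ × 190 × 1.4 = 0.09044 m
190–660 m: 470 × 2.5×10⁻⁴ × 0.37 = 0.043475 m
660–890 m: 230 × 0.88 × 1.7×10⁻⁴ = 0.034408 m
890–2090 m: 1200 × 1.8×10⁻⁴ × 0.51 = 0.11016 m
Δh = 0.09044 + 0.043475 + 0.034408 + 0.11016 = 0.278483 m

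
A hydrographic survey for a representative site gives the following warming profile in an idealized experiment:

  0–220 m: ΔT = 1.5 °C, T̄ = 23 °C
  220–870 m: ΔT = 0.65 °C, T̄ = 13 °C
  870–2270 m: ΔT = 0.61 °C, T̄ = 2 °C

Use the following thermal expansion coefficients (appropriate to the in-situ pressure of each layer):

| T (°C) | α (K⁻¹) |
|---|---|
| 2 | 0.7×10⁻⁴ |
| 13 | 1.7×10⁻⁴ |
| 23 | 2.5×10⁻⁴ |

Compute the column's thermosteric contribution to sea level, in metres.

Layer 1 at 23 °C → α = 2.5×10⁻⁴ K⁻¹
Layer 2 at 13 °C → α = 1.7×10⁻⁴ K⁻¹
Layer 3 at 2 °C → α = 0.7×10⁻⁴ K⁻¹
2.5×10⁻⁴ × 1.5 × 220 = 0.08250 m
1.7×10⁻⁴ × 650 × 0.65 = 0.071825 m
0.7×10⁻⁴ × 0.61 × 1400 = 0.05978 m
Δh = 0.08250 + 0.071825 + 0.05978 = 0.214105 m

about 0.214 m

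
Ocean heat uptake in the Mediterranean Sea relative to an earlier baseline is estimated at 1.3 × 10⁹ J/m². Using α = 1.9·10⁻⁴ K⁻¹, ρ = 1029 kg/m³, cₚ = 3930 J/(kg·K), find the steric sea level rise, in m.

Δh = αQ/(ρcₚ) = 1.9×10⁻⁴ × 1.3×10⁹ / (1029 × 3930) ≈ 0.061079 m

about 0.0611 m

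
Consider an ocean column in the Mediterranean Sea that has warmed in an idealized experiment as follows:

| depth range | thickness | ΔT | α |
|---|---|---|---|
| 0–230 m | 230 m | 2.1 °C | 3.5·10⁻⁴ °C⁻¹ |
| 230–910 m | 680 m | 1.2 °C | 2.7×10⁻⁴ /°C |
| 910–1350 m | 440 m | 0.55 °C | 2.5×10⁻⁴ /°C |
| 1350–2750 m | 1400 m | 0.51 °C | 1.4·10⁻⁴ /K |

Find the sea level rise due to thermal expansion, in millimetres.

Δh = 550 mm

Layer 1: 230 × 3.5×10⁻⁴ × 2.1 = 0.16905 m
230–910 m: 1.2 × 680 × 2.7×10⁻⁴ = 0.22032 m
910–1350 m: 440 × 2.5×10⁻⁴ × 0.55 = 0.06050 m
1350–2750 m: 1400 × 1.4×10⁻⁴ × 0.51 = 0.09996 m
Δh = 0.16905 + 0.22032 + 0.06050 + 0.09996 = 0.54983 m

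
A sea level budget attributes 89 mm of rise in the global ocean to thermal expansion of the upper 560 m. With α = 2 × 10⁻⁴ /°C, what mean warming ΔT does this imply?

about 0.79 °C

ΔT = Δh/(αH) = 0.089 / (2×10⁻⁴ × 560) ≈ 0.7946 °C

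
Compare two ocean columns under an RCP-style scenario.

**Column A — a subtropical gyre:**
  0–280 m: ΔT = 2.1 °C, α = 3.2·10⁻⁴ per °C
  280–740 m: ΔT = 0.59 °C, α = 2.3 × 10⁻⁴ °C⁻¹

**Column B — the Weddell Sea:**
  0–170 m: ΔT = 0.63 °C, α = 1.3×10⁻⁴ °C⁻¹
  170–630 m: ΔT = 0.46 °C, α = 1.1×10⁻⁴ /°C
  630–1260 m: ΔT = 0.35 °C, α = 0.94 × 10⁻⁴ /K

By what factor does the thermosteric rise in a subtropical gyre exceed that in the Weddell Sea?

A 2.1 × 3.2×10⁻⁴ × 280 = 0.18816 m
A 280–740 m: 2.3×10⁻⁴ × 0.59 × 460 = 0.062422 m
A total: 0.250582 m
B 170 × 0.63 × 1.3×10⁻⁴ = 0.013923 m
B Layer 2: 0.46 × 1.1×10⁻⁴ × 460 = 0.023276 m
B 630–1260 m: 0.94×10⁻⁴ × 630 × 0.35 = 0.020727 m
B total: 0.057926 m
Ratio: 0.250582 / 0.057926 ≈ 4.326

a factor of 4.33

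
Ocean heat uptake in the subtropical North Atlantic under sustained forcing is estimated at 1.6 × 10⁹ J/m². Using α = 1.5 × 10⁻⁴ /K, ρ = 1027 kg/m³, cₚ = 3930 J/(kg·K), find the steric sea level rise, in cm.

Δh = 5.9 cm

Δh = αQ/(ρcₚ) = 1.5×10⁻⁴ × 1.6×10⁹ / (1027 × 3930) ≈ 0.059463 m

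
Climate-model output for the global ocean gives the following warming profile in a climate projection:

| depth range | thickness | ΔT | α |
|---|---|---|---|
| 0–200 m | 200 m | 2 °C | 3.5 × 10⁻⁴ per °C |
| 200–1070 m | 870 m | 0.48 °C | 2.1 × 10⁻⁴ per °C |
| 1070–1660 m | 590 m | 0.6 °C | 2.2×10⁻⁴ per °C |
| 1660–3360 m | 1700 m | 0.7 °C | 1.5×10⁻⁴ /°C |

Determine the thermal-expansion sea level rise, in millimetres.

484 mm

Layer 1: 200 × 3.5×10⁻⁴ × 2 = 0.14000 m
200–1070 m: 0.48 × 870 × 2.1×10⁻⁴ = 0.087696 m
590 × 2.2×10⁻⁴ × 0.6 = 0.07788 m
0.7 × 1.5×10⁻⁴ × 1700 = 0.17850 m
Δh = 0.14000 + 0.087696 + 0.07788 + 0.17850 = 0.484076 m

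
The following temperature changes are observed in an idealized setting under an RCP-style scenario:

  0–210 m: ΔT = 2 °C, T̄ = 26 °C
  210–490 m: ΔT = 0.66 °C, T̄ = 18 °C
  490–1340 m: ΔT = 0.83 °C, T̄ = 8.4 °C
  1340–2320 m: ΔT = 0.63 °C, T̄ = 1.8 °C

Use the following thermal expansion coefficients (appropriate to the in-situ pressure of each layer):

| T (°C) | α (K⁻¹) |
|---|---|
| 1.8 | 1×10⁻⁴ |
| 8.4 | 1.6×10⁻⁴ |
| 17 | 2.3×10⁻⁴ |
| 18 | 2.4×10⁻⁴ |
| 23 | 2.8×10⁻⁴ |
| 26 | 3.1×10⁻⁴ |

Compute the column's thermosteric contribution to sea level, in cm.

Layer 1 at 26 °C → α = 3.1×10⁻⁴ K⁻¹
Layer 2 at 18 °C → α = 2.4×10⁻⁴ K⁻¹
Layer 3 at 8.4 °C → α = 1.6×10⁻⁴ K⁻¹
Layer 4 at 1.8 °C → α = 1×10⁻⁴ K⁻¹
210 × 3.1×10⁻⁴ × 2 = 0.13020 m
Layer 2: 2.4×10⁻⁴ × 0.66 × 280 = 0.044352 m
490–1340 m: 850 × 1.6×10⁻⁴ × 0.83 = 0.11288 m
1×10⁻⁴ × 0.63 × 980 = 0.06174 m
Δh = 0.13020 + 0.044352 + 0.11288 + 0.06174 = 0.349172 m

34.9 cm of thermosteric rise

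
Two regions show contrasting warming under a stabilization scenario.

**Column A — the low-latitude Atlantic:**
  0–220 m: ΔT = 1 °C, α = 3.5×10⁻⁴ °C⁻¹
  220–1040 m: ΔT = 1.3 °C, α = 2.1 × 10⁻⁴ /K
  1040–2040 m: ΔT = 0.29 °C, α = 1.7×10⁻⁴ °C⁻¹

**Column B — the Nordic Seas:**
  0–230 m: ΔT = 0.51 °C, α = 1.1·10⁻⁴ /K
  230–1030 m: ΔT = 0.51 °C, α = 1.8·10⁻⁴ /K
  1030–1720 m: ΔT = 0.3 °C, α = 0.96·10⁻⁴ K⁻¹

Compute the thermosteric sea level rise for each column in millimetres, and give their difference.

Δh_A ≈ 350 mm, Δh_B ≈ 106 mm; difference ≈ 244 mm

A Layer 1: 1 × 3.5×10⁻⁴ × 220 = 0.07700 m
A 2.1×10⁻⁴ × 1.3 × 820 = 0.22386 m
A 1000 × 0.29 × 1.7×10⁻⁴ = 0.04930 m
A total: 0.35016 m
B 0–230 m: 0.51 × 230 × 1.1×10⁻⁴ = 0.012903 m
B 230–1030 m: 0.51 × 800 × 1.8×10⁻⁴ = 0.07344 m
B 690 × 0.3 × 0.96×10⁻⁴ = 0.019872 m
B total: 0.106215 m
Difference: 0.35016 − 0.106215 = 0.243945 m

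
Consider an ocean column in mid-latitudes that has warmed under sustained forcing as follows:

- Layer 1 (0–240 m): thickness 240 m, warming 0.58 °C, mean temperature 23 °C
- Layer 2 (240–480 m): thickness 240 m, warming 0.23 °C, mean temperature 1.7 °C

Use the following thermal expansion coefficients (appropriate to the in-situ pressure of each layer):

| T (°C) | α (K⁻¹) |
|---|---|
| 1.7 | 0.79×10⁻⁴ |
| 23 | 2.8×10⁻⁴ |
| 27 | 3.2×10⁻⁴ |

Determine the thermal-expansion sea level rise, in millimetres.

Δh = 43.3 mm

Layer 1 at 23 °C → α = 2.8×10⁻⁴ K⁻¹
Layer 2 at 1.7 °C → α = 0.79×10⁻⁴ K⁻¹
0–240 m: 0.58 × 2.8×10⁻⁴ × 240 = 0.038976 m
240–480 m: 240 × 0.79×10⁻⁴ × 0.23 = 0.0043608 m
Δh = 0.038976 + 0.0043608 = 0.0433368 m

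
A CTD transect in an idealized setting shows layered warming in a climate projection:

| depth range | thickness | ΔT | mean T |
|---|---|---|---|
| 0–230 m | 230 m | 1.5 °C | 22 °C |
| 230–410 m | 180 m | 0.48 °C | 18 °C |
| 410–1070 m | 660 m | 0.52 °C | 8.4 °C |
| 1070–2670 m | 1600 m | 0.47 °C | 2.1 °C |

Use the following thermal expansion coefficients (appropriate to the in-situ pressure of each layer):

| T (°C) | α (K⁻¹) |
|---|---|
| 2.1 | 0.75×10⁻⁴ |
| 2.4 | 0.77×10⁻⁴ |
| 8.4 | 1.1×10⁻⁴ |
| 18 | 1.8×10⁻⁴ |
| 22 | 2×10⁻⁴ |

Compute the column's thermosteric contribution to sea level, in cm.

Layer 1 at 22 °C → α = 2×10⁻⁴ K⁻¹
Layer 2 at 18 °C → α = 1.8×10⁻⁴ K⁻¹
Layer 3 at 8.4 °C → α = 1.1×10⁻⁴ K⁻¹
Layer 4 at 2.1 °C → α = 0.75×10⁻⁴ K⁻¹
Layer 1: 1.5 × 2×10⁻⁴ × 230 = 0.06900 m
230–410 m: 0.48 × 180 × 1.8×10⁻⁴ = 0.015552 m
410–1070 m: 660 × 1.1×10⁻⁴ × 0.52 = 0.037752 m
Layer 4: 0.75×10⁻⁴ × 0.47 × 1600 = 0.05640 m
Δh = 0.06900 + 0.015552 + 0.037752 + 0.05640 = 0.178704 m

about 17.9 cm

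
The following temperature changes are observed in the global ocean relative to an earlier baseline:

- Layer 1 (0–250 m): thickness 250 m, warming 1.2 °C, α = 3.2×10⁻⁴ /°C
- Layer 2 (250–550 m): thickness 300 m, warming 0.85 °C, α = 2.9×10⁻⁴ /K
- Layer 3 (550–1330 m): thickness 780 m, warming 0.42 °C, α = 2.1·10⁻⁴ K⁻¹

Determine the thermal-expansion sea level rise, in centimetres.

Layer 1: 3.2×10⁻⁴ × 1.2 × 250 = 0.09600 m
250–550 m: 300 × 0.85 × 2.9×10⁻⁴ = 0.07395 m
2.1×10⁻⁴ × 780 × 0.42 = 0.068796 m
Δh = 0.09600 + 0.07395 + 0.068796 = 0.238746 m

23.9 cm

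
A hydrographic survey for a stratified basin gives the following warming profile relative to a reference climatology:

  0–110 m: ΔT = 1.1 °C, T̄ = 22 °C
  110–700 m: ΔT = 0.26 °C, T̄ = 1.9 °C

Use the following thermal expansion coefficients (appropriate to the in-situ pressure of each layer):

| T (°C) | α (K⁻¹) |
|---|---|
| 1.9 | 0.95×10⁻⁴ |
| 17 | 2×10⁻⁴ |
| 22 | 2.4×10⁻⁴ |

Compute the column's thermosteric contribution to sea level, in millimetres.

about 43.6 mm

Layer 1 at 22 °C → α = 2.4×10⁻⁴ K⁻¹
Layer 2 at 1.9 °C → α = 0.95×10⁻⁴ K⁻¹
Layer 1: 110 × 2.4×10⁻⁴ × 1.1 = 0.02904 m
Layer 2: 590 × 0.95×10⁻⁴ × 0.26 = 0.014573 m
Δh = 0.02904 + 0.014573 = 0.043613 m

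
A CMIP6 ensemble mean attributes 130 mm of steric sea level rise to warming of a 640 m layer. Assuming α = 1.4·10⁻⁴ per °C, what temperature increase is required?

ΔT = Δh/(αH) = 0.13 / (1.4×10⁻⁴ × 640) ≈ 1.451 K

ΔT ≈ 1.45 K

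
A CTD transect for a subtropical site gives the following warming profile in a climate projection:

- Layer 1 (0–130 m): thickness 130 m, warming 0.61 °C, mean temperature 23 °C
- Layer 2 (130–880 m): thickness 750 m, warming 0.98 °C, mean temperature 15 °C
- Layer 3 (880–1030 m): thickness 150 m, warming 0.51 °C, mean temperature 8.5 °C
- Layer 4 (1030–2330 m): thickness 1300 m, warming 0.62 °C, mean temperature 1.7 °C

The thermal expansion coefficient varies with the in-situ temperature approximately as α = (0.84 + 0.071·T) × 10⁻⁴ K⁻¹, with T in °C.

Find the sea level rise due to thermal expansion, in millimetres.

Layer 1: α = (0.84 + 0.071×23)×10⁻⁴ = 2.473×10⁻⁴ K⁻¹
Layer 2: α = (0.84 + 0.071×15)×10⁻⁴ = 1.905×10⁻⁴ K⁻¹
Layer 3: α = (0.84 + 0.071×8.5)×10⁻⁴ = 1.4435×10⁻⁴ K⁻¹
Layer 4: α = (0.84 + 0.071×1.7)×10⁻⁴ = 0.9607×10⁻⁴ K⁻¹
Layer 1: 2.473×10⁻⁴ × 0.61 × 130 = 0.01961089 m
130–880 m: 1.905×10⁻⁴ × 750 × 0.98 = 0.1400175 m
880–1030 m: 150 × 0.51 × 1.4435×10⁻⁴ = 0.011042775 m
0.9607×10⁻⁴ × 1300 × 0.62 = 0.07743242 m
Δh = 0.01961089 + 0.1400175 + 0.011042775 + 0.07743242 = 0.248103585 m

Δh = 250 mm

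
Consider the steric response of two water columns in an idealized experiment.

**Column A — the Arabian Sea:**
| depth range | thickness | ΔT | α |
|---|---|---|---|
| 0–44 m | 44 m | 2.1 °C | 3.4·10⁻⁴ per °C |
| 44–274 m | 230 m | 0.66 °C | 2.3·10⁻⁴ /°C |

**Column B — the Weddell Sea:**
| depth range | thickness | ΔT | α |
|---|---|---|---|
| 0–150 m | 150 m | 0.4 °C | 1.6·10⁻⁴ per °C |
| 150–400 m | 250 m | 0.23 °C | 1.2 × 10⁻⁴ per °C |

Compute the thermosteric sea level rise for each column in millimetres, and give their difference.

Δh_A ≈ 66 mm, Δh_B ≈ 17 mm; difference ≈ 50 mm

A 0–44 m: 3.4×10⁻⁴ × 44 × 2.1 = 0.031416 m
A 44–274 m: 2.3×10⁻⁴ × 230 × 0.66 = 0.034914 m
A total: 0.06633 m
B 0–150 m: 150 × 1.6×10⁻⁴ × 0.4 = 0.00960 m
B 250 × 1.2×10⁻⁴ × 0.23 = 0.00690 m
B total: 0.01650 m
Difference: 0.06633 − 0.01650 = 0.04983 m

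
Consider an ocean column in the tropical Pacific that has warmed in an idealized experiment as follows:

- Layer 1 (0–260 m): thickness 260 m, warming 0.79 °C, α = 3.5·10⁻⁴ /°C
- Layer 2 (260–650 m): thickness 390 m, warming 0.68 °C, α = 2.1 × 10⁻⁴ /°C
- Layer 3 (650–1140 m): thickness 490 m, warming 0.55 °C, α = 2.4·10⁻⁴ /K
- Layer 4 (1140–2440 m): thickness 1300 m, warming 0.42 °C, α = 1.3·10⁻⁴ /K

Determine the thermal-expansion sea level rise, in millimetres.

0–260 m: 0.79 × 260 × 3.5×10⁻⁴ = 0.07189 m
390 × 0.68 × 2.1×10⁻⁴ = 0.055692 m
490 × 0.55 × 2.4×10⁻⁴ = 0.06468 m
1140–2440 m: 1300 × 1.3×10⁻⁴ × 0.42 = 0.07098 m
Δh = 0.07189 + 0.055692 + 0.06468 + 0.07098 = 0.263242 m

263 mm of thermosteric rise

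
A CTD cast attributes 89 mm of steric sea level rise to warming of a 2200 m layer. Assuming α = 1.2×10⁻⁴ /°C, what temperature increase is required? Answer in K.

0.34 K

ΔT = Δh/(αH) = 0.089 / (1.2×10⁻⁴ × 2200) ≈ 0.3371 K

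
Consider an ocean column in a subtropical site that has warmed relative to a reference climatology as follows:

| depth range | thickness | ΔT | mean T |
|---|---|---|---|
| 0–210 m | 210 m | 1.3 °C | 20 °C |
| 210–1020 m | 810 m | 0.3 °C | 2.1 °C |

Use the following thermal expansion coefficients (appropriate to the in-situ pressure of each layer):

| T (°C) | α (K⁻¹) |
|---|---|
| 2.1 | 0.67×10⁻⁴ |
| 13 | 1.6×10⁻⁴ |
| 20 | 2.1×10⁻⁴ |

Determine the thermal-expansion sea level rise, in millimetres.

about 74 mm

Layer 1 at 20 °C → α = 2.1×10⁻⁴ K⁻¹
Layer 2 at 2.1 °C → α = 0.67×10⁻⁴ K⁻¹
Layer 1: 1.3 × 2.1×10⁻⁴ × 210 = 0.05733 m
210–1020 m: 0.67×10⁻⁴ × 810 × 0.3 = 0.016281 m
Δh = 0.05733 + 0.016281 = 0.073611 m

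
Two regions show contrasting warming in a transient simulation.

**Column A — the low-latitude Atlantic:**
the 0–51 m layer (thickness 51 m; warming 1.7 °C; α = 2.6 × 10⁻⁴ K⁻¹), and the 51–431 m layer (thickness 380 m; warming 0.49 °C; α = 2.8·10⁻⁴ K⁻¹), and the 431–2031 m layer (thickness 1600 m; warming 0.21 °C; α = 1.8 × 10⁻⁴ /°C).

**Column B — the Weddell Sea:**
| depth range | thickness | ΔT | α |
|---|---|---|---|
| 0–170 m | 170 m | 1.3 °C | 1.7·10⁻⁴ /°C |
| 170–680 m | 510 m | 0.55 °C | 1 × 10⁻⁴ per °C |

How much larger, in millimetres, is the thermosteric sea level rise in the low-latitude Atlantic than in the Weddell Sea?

A 2.6×10⁻⁴ × 1.7 × 51 = 0.022542 m
A 51–431 m: 2.8×10⁻⁴ × 380 × 0.49 = 0.052136 m
A Layer 3: 1.8×10⁻⁴ × 1600 × 0.21 = 0.06048 m
A total: 0.135158 m
B 0–170 m: 1.7×10⁻⁴ × 1.3 × 170 = 0.03757 m
B 170–680 m: 1×10⁻⁴ × 0.55 × 510 = 0.02805 m
B total: 0.06562 m
Difference: 0.135158 − 0.06562 = 0.069538 m

70 mm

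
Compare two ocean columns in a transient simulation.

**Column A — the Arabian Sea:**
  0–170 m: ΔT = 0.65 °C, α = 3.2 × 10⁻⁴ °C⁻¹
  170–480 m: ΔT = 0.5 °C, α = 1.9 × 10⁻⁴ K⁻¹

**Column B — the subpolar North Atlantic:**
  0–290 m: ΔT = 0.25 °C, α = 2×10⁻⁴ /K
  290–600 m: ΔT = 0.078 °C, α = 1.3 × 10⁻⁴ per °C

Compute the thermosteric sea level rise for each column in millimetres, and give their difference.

A 170 × 3.2×10⁻⁴ × 0.65 = 0.03536 m
A 0.5 × 310 × 1.9×10⁻⁴ = 0.02945 m
A total: 0.06481 m
B 0–290 m: 290 × 0.25 × 2×10⁻⁴ = 0.01450 m
B 310 × 0.078 × 1.3×10⁻⁴ = 0.0031434 m
B total: 0.0176434 m
Difference: 0.06481 − 0.0176434 = 0.0471666 m

A: 64.8 mm; B: 17.6 mm; difference 47.2 mm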